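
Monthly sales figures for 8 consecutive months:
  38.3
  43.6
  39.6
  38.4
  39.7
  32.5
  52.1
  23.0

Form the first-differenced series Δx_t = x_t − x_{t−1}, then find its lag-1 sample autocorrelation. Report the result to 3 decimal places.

First differences Δx: 5.3, -4.0, -1.2, 1.3, -7.2, 19.6, -29.1
Mean of differences = -2.1857
Numerator Σ(Δx_t−Δx̄)(Δx_{t+1}−Δx̄) = -724.9988
Denominator Σ(Δx_t−Δx̄)² = 1296.5886
r_1(Δx) = -724.9988 / 1296.5886 = -0.559

-0.559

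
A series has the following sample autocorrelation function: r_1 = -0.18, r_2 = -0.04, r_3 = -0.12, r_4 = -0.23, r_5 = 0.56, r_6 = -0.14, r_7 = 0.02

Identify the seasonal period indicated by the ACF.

The largest autocorrelation is r_5 = 0.56; the remaining lags stay at or below 0.02.
The dominant spike at lag 5 indicates a seasonal period of 5.

5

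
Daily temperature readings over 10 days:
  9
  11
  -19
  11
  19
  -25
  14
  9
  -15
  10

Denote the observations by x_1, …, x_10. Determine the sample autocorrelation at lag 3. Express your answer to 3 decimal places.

Mean x̄ = (9 + 11 − 19 + 11 + 19 − 25 + 14 + 9 − 15 + 10)/10 = 2.4000
Σ(x_t−x̄)(x_{t+3}−x̄) = (56.7600) + (142.7600) + (586.3600) + (99.7600) + (109.5600) + (476.7600) + (88.1600) = 1560.1200
Denominator Σ(x_t−x̄)² = 2214.4000
r_3 = 1560.1200 / 2214.4000 = 0.705

0.705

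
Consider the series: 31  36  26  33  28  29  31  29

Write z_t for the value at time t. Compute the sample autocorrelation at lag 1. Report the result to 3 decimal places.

-0.549

Mean z̄ = (31 + 36 + 26 + 33 + 28 + 29 + 31 + 29)/8 = 30.3750
Deviations from mean: 0.6250, 5.6250, -4.3750, 2.6250, -2.3750, -1.3750, 0.6250, -1.3750
Σ(z_t−z̄)(z_{t+1}−z̄) = (3.5156) + (-24.6094) + (-11.4844) + (-6.2344) + (3.2656) + (-0.8594) + (-0.8594) = -37.2656
Denominator Σ(z_t−z̄)² = 67.8750
r_1 = -37.2656 / 67.8750 = -0.549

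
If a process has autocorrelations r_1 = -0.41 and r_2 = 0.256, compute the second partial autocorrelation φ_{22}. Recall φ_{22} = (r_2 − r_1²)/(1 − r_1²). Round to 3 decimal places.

0.106

φ_{22} = (r_2 − r_1²) / (1 − r_1²)
r_1² = (-0.41)² = 0.1681
Numerator = 0.256 − 0.1681 = 0.0879; denominator = 1 − 0.1681 = 0.8319
φ_{22} = 0.0879 / 0.8319 = 0.106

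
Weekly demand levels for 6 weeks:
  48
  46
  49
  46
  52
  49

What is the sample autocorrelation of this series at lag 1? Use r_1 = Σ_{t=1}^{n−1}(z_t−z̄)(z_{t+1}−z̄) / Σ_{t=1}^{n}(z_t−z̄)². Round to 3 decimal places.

-0.333

Mean z̄ = (48 + 46 + 49 + 46 + 52 + 49)/6 = 48.3333
Deviations from mean: -0.3333, -2.3333, 0.6667, -2.3333, 3.6667, 0.6667
Numerator Σ_{t=1}^{5}(z_t−z̄)(z_{t+1}−z̄) = -8.4444
Denominator Σ(z_t−z̄)² = 25.3333
r_1 = -8.4444 / 25.3333 = -0.333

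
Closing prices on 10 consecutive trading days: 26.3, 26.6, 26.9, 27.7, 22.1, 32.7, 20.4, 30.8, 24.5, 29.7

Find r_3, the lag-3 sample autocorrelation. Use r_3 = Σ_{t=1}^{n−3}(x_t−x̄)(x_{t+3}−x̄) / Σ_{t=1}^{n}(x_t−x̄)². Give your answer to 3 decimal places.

-0.433

Mean x̄ = (26.3 + 26.6 + 26.9 + 27.7 + 22.1 + 32.7 + 20.4 + 30.8 + 24.5 + 29.7)/10 = 26.7700
Σ(x_t−x̄)(x_{t+3}−x̄) = (-0.4371) + (0.7939) + (0.7709) + (-5.9241) + (-18.8201) + (-13.4611) + (-18.6641) = -55.7417
Denominator Σ(x_t−x̄)² = 128.6610
r_3 = -55.7417 / 128.6610 = -0.433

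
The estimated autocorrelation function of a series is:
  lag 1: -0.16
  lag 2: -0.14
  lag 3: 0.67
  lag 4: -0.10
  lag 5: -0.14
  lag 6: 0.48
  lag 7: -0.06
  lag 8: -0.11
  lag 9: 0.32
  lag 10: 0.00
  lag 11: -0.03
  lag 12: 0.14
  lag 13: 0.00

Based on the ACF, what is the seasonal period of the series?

3

The largest autocorrelation is r_3 = 0.67, with weaker echoes at lags 6 (0.48) and 9 (0.32); the remaining lags stay at or below 0.14.
The dominant spike at lag 3 indicates a seasonal period of 3.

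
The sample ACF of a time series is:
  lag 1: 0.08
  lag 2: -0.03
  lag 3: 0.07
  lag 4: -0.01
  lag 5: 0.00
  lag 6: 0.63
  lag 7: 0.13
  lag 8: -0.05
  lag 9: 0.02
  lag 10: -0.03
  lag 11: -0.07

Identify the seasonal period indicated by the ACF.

The largest autocorrelation is r_6 = 0.63; the remaining lags stay at or below 0.13.
The dominant spike at lag 6 indicates a seasonal period of 6.

6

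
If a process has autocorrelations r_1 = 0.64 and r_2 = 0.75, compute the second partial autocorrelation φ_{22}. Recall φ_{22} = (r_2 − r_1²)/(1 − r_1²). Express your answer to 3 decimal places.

φ_{22} = (r_2 − r_1²) / (1 − r_1²)
r_1² = (0.64)² = 0.4096
Numerator = 0.75 − 0.4096 = 0.3404; denominator = 1 − 0.4096 = 0.5904
φ_{22} = 0.3404 / 0.5904 = 0.577

0.577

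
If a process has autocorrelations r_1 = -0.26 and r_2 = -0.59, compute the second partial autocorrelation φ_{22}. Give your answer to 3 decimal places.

φ_{22} = (r_2 − r_1²) / (1 − r_1²)
r_1² = (-0.26)² = 0.0676
Numerator = -0.59 − 0.0676 = -0.6576; denominator = 1 − 0.0676 = 0.9324
φ_{22} = -0.6576 / 0.9324 = -0.705

-0.705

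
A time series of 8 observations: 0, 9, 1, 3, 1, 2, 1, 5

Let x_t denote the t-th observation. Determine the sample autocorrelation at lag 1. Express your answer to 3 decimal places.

Mean x̄ = (0 + 9 + 1 + 3 + 1 + 2 + 1 + 5)/8 = 2.7500
Deviations from mean: -2.7500, 6.2500, -1.7500, 0.2500, -1.7500, -0.7500, -1.7500, 2.2500
Numerator Σ_{t=1}^{7}(x_t−x̄)(x_{t+1}−x̄) = -30.3125
Denominator Σ(x_t−x̄)² = 61.5000
r_1 = -30.3125 / 61.5000 = -0.493

-0.493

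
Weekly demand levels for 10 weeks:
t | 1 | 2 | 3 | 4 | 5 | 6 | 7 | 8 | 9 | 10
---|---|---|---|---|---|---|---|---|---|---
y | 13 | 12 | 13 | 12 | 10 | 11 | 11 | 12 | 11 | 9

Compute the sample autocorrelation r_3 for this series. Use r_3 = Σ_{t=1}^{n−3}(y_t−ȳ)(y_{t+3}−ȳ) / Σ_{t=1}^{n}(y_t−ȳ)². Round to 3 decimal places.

-0.033

Mean ȳ = (13 + 12 + 13 + 12 + 10 + 11 + 11 + 12 + 11 + 9)/10 = 11.4000
Σ(y_t−ȳ)(y_{t+3}−ȳ) = (0.9600) + (-0.8400) + (-0.6400) + (-0.2400) + (-0.8400) + (0.1600) + (0.9600) = -0.4800
Denominator Σ(y_t−ȳ)² = 14.4000
r_3 = -0.4800 / 14.4000 = -0.033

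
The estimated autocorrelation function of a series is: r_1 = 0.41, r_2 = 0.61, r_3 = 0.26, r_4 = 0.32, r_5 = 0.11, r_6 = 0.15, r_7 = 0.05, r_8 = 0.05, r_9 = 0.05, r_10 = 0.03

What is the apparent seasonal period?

The largest autocorrelation is r_2 = 0.61; the remaining lags stay at or below 0.41.
The dominant spike at lag 2 indicates a seasonal period of 2.

2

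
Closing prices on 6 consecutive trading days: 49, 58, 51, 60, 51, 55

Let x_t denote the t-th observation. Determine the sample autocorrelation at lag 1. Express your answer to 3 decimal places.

Mean x̄ = (49 + 58 + 51 + 60 + 51 + 55)/6 = 54.0000
Σ(x_t−x̄)(x_{t+1}−x̄) = (-20.0000) + (-12.0000) + (-18.0000) + (-18.0000) + (-3.0000) = -71.0000
Denominator Σ(x_t−x̄)² = 96.0000
r_1 = -71.0000 / 96.0000 = -0.740

-0.740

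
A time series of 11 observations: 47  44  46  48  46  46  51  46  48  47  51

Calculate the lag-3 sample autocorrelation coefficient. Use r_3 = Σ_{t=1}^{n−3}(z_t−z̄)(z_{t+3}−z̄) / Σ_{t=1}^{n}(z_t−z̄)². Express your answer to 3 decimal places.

0.070

Mean z̄ = (47 + 44 + 46 + 48 + 46 + 46 + 51 + 46 + 48 + 47 + 51)/11 = 47.2727
Numerator Σ_{t=1}^{8}(z_t−z̄)(z_{t+3}−z̄) = 3.2314
Denominator Σ(z_t−z̄)² = 46.1818
r_3 = 3.2314 / 46.1818 = 0.070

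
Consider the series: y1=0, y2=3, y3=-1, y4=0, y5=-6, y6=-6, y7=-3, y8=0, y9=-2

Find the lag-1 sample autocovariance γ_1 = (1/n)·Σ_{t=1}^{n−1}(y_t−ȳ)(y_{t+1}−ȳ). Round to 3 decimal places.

2.951

Mean ȳ = (0 + 3 − 1 + 0 − 6 − 6 − 3 + 0 − 2)/9 = -1.6667
Σ_{t=1}^{8}(y_t−ȳ)(y_{t+1}−ȳ) = 26.5556
γ_1 = 26.5556 / 9 = 2.951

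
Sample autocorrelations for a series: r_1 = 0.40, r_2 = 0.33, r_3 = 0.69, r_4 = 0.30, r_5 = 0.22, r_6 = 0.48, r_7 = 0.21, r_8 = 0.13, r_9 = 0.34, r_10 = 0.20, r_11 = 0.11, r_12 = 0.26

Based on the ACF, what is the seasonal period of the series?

The largest autocorrelation is r_3 = 0.69, with a weaker echo at lag 6 (0.48); the remaining lags stay at or below 0.40. The elevated value at lag 1 (0.40), dropping to 0.33 at lag 2, reflects decaying short-term dependence rather than seasonality.
The dominant spike at lag 3 indicates a seasonal period of 3.

3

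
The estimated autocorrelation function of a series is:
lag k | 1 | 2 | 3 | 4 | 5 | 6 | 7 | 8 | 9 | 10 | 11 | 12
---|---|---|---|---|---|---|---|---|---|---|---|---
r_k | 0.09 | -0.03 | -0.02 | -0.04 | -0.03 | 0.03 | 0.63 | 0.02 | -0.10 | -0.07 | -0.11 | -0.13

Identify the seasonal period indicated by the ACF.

The largest autocorrelation is r_7 = 0.63; the remaining lags stay at or below 0.09.
The dominant spike at lag 7 indicates a seasonal period of 7.

7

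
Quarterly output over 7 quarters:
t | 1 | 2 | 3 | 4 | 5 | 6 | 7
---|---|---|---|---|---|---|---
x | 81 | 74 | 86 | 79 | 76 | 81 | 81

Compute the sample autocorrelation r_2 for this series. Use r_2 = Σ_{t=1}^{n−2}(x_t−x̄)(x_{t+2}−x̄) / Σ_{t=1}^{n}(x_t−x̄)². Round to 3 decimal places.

-0.185

Mean x̄ = (81 + 74 + 86 + 79 + 76 + 81 + 81)/7 = 79.7143
Numerator Σ_{t=1}^{5}(x_t−x̄)(x_{t+2}−x̄) = -16.8776
Denominator Σ(x_t−x̄)² = 91.4286
r_2 = -16.8776 / 91.4286 = -0.185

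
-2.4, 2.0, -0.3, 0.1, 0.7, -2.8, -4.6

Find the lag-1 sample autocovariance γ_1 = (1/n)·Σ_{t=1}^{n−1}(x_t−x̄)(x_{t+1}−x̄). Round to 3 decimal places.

0.594

Mean x̄ = (-2.4 + 2.0 − 0.3 + 0.1 + 0.7 − 2.8 − 4.6)/7 = -1.0429
Σ_{t=1}^{6}(x_t−x̄)(x_{t+1}−x̄) = 4.1596
γ_1 = 4.1596 / 7 = 0.594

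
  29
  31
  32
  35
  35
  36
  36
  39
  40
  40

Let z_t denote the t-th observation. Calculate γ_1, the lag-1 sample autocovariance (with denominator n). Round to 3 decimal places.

Mean z̄ = (29 + 31 + 32 + 35 + 35 + 36 + 36 + 39 + 40 + 40)/10 = 35.3000
Σ_{t=1}^{9}(z_t−z̄)(z_{t+1}−z̄) = 84.7100
γ_1 = 84.7100 / 10 = 8.471

8.471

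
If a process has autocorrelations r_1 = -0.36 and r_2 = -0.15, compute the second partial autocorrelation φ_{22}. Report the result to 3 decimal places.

φ_{22} = (r_2 − r_1²) / (1 − r_1²)
r_1² = (-0.36)² = 0.1296
Numerator = -0.15 − 0.1296 = -0.2796; denominator = 1 − 0.1296 = 0.8704
φ_{22} = -0.2796 / 0.8704 = -0.321

-0.321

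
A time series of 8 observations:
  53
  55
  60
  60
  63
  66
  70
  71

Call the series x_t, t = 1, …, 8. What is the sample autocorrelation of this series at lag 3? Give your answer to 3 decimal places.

-0.013

Mean x̄ = (53 + 55 + 60 + 60 + 63 + 66 + 70 + 71)/8 = 62.2500
Deviations from mean: -9.2500, -7.2500, -2.2500, -2.2500, 0.7500, 3.7500, 7.7500, 8.7500
Numerator Σ_{t=1}^{5}(x_t−x̄)(x_{t+3}−x̄) = -3.9375
Denominator Σ(x_t−x̄)² = 299.5000
r_3 = -3.9375 / 299.5000 = -0.013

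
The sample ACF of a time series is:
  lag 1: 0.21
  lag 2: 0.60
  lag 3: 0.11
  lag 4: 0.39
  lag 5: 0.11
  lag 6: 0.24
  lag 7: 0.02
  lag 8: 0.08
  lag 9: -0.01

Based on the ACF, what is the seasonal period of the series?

2

The largest autocorrelation is r_2 = 0.60, with weaker echoes at lags 4 (0.39) and 6 (0.24); the remaining lags stay at or below 0.21.
The dominant spike at lag 2 indicates a seasonal period of 2.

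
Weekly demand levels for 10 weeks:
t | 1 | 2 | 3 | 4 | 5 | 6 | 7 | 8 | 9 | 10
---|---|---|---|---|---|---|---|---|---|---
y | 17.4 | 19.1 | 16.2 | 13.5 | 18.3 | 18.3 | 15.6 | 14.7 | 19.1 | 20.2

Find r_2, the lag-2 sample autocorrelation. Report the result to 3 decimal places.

Mean ȳ = (17.4 + 19.1 + 16.2 + 13.5 + 18.3 + 18.3 + 15.6 + 14.7 + 19.1 + 20.2)/10 = 17.2400
Numerator Σ_{t=1}^{8}(y_t−ȳ)(y_{t+2}−ȳ) = -27.1892
Denominator Σ(y_t−ȳ)² = 42.1640
r_2 = -27.1892 / 42.1640 = -0.645

-0.645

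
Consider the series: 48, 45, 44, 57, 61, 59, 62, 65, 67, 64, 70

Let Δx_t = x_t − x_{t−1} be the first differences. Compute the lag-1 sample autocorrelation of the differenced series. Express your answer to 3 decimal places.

-0.127

First differences Δx: -3, -1, 13, 4, -2, 3, 3, 2, -3, 6
Mean of differences = 2.2000
Numerator Σ(Δx_t−Δx̄)(Δx_{t+1}−Δx̄) = -27.6400
Denominator Σ(Δx_t−Δx̄)² = 217.6000
r_1(Δx) = -27.6400 / 217.6000 = -0.127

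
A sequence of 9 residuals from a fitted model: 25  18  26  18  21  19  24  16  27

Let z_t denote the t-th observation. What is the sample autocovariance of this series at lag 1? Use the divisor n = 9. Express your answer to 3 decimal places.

Mean z̄ = (25 + 18 + 26 + 18 + 21 + 19 + 24 + 16 + 27)/9 = 21.5556
Σ_{t=1}^{8}(z_t−z̄)(z_{t+1}−z̄) = -90.5309
γ_1 = -90.5309 / 9 = -10.059

-10.059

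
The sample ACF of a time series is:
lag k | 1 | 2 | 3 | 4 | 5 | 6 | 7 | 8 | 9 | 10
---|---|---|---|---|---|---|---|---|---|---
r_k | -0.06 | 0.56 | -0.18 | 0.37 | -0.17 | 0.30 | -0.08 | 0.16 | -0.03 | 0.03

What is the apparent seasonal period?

2

The largest autocorrelation is r_2 = 0.56, with weaker echoes at lags 4 (0.37), 6 (0.30) and 8 (0.16); the remaining lags stay at or below 0.03.
The dominant spike at lag 2 indicates a seasonal period of 2.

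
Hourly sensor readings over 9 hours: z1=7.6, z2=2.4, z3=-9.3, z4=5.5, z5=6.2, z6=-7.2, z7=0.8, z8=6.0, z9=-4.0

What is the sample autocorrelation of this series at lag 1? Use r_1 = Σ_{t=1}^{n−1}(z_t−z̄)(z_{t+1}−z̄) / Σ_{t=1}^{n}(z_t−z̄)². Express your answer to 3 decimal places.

Mean z̄ = (7.6 + 2.4 − 9.3 + 5.5 + 6.2 − 7.2 + 0.8 + 6.0 − 4.0)/9 = 0.8889
Numerator Σ_{t=1}^{8}(z_t−z̄)(z_{t+1}−z̄) = -95.4312
Denominator Σ(z_t−z̄)² = 316.0689
r_1 = -95.4312 / 316.0689 = -0.302

-0.302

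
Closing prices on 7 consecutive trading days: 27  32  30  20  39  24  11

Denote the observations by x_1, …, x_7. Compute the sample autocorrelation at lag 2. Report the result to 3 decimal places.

-0.338

Mean x̄ = (27 + 32 + 30 + 20 + 39 + 24 + 11)/7 = 26.1429
Deviations from mean: 0.8571, 5.8571, 3.8571, -6.1429, 12.8571, -2.1429, -15.1429
Σ(x_t−x̄)(x_{t+2}−x̄) = (3.3061) + (-35.9796) + (49.5918) + (13.1633) + (-194.6939) = -164.6122
Denominator Σ(x_t−x̄)² = 486.8571
r_2 = -164.6122 / 486.8571 = -0.338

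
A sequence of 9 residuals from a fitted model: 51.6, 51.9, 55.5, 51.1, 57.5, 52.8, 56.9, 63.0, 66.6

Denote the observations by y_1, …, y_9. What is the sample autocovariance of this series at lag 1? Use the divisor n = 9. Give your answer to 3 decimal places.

9.886

Mean ȳ = (51.6 + 51.9 + 55.5 + 51.1 + 57.5 + 52.8 + 56.9 + 63.0 + 66.6)/9 = 56.3222
Σ_{t=1}^{8}(y_t−ȳ)(y_{t+1}−ȳ) = 88.9695
γ_1 = 88.9695 / 9 = 9.886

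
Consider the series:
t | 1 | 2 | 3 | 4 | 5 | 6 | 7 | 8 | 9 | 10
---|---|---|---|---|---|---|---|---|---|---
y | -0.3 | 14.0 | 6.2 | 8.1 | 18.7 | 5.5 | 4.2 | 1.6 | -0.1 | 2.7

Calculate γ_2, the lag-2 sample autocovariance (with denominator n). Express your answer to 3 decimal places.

Mean ȳ = (-0.3 + 14.0 + 6.2 + 8.1 + 18.7 + 5.5 + 4.2 + 1.6 − 0.1 + 2.7)/10 = 6.0600
Σ_{t=1}^{8}(y_t−ȳ)(y_{t+2}−ȳ) = 21.3648
γ_2 = 21.3648 / 10 = 2.136

2.136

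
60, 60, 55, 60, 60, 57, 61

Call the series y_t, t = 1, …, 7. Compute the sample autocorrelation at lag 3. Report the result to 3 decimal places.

Mean ȳ = (60 + 60 + 55 + 60 + 60 + 57 + 61)/7 = 59.0000
Σ(y_t−ȳ)(y_{t+3}−ȳ) = (1.0000) + (1.0000) + (8.0000) + (2.0000) = 12.0000
Denominator Σ(y_t−ȳ)² = 28.0000
r_3 = 12.0000 / 28.0000 = 0.429

0.429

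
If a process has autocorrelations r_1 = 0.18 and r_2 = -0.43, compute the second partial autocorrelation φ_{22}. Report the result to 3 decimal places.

-0.478

φ_{22} = (r_2 − r_1²) / (1 − r_1²)
r_1² = (0.18)² = 0.0324
Numerator = -0.43 − 0.0324 = -0.4624; denominator = 1 − 0.0324 = 0.9676
φ_{22} = -0.4624 / 0.9676 = -0.478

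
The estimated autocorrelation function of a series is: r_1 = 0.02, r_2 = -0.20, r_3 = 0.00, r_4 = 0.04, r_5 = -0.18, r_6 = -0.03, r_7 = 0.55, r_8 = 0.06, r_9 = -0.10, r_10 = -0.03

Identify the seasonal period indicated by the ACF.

7

The largest autocorrelation is r_7 = 0.55; the remaining lags stay at or below 0.06.
The dominant spike at lag 7 indicates a seasonal period of 7.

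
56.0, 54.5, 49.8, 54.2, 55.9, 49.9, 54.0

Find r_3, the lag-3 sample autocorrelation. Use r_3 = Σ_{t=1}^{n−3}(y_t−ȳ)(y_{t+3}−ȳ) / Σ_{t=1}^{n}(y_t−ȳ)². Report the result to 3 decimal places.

0.442

Mean ȳ = (56.0 + 54.5 + 49.8 + 54.2 + 55.9 + 49.9 + 54.0)/7 = 53.4714
Σ(y_t−ȳ)(y_{t+3}−ȳ) = (1.8422) + (2.4980) + (13.1122) + (0.3851) = 17.8376
Denominator Σ(y_t−ȳ)² = 40.3943
r_3 = 17.8376 / 40.3943 = 0.442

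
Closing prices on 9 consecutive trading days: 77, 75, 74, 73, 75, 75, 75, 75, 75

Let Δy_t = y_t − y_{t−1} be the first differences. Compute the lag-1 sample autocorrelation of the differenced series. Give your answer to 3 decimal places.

First differences Δy: -2, -1, -1, 2, 0, 0, 0, 0
Mean of differences = -0.2500
Numerator Σ(Δy_t−Δȳ)(Δy_{t+1}−Δȳ) = 0.9375
Denominator Σ(Δy_t−Δȳ)² = 9.5000
r_1(Δy) = 0.9375 / 9.5000 = 0.099

0.099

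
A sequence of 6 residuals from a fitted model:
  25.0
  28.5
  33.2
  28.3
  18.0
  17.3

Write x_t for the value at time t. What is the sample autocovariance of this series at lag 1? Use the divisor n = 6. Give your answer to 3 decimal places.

Mean x̄ = (25.0 + 28.5 + 33.2 + 28.3 + 18.0 + 17.3)/6 = 25.0500
Deviations: -0.0500, 3.4500, 8.1500, 3.2500, -7.0500, -7.7500
Σ_{t=1}^{5}(x_t−x̄)(x_{t+1}−x̄) = 86.1575
γ_1 = 86.1575 / 6 = 14.360

14.360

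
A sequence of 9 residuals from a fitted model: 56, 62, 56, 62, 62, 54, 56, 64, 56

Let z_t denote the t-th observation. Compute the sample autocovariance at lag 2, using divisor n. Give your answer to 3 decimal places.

Mean z̄ = (56 + 62 + 56 + 62 + 62 + 54 + 56 + 64 + 56)/9 = 58.6667
Σ_{t=1}^{7}(z_t−z̄)(z_{t+2}−z̄) = -32.8889
γ_2 = -32.8889 / 9 = -3.654

-3.654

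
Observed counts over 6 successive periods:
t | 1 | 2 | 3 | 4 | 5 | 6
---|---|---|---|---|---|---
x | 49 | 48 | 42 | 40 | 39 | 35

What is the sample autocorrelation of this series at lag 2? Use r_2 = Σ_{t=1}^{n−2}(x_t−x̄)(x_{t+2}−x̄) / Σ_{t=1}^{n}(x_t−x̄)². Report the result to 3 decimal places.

0.016

Mean x̄ = (49 + 48 + 42 + 40 + 39 + 35)/6 = 42.1667
Numerator Σ_{t=1}^{4}(x_t−x̄)(x_{t+2}−x̄) = 2.2778
Denominator Σ(x_t−x̄)² = 146.8333
r_2 = 2.2778 / 146.8333 = 0.016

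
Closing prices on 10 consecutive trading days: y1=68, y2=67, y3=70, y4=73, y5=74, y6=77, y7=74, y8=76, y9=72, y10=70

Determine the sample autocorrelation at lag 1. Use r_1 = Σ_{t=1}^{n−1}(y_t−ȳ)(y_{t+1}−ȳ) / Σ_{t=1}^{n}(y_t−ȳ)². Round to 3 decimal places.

0.579

Mean ȳ = (68 + 67 + 70 + 73 + 74 + 77 + 74 + 76 + 72 + 70)/10 = 72.1000
Numerator Σ_{t=1}^{9}(y_t−ȳ)(y_{t+1}−ȳ) = 57.2900
Denominator Σ(y_t−ȳ)² = 98.9000
r_1 = 57.2900 / 98.9000 = 0.579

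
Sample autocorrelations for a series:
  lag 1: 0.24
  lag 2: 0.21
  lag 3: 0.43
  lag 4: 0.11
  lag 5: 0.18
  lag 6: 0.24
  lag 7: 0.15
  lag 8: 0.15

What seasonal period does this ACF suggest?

The largest autocorrelation is r_3 = 0.43; the remaining lags stay at or below 0.24. The elevated value at lag 1 (0.24), dropping to 0.21 at lag 2, reflects decaying short-term dependence rather than seasonality.
The dominant spike at lag 3 indicates a seasonal period of 3.

3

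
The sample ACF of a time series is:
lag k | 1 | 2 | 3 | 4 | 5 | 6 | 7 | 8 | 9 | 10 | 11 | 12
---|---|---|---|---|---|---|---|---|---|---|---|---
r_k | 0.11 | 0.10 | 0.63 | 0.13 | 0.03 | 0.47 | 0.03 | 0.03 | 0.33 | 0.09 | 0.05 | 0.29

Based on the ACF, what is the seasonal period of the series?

The largest autocorrelation is r_3 = 0.63, with weaker echoes at lags 6 (0.47), 9 (0.33) and 12 (0.29); the remaining lags stay at or below 0.13.
The dominant spike at lag 3 indicates a seasonal period of 3.

3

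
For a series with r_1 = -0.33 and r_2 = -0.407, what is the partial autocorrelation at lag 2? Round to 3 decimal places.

-0.579

φ_{22} = (r_2 − r_1²) / (1 − r_1²)
r_1² = (-0.33)² = 0.1089
Numerator = -0.407 − 0.1089 = -0.5159; denominator = 1 − 0.1089 = 0.8911
φ_{22} = -0.5159 / 0.8911 = -0.579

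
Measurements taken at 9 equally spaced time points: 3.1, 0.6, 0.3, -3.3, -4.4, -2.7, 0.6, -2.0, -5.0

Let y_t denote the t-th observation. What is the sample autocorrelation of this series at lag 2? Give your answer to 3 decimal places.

Mean ȳ = (3.1 + 0.6 + 0.3 − 3.3 − 4.4 − 2.7 + 0.6 − 2.0 − 5.0)/9 = -1.4222
Σ(y_t−ȳ)(y_{t+2}−ȳ) = (7.7883) + (-3.7973) + (-5.1284) + (2.3994) + (-6.0217) + (0.7383) + (-7.2351) = -11.2565
Denominator Σ(y_t−ȳ)² = 58.7556
r_2 = -11.2565 / 58.7556 = -0.192

-0.192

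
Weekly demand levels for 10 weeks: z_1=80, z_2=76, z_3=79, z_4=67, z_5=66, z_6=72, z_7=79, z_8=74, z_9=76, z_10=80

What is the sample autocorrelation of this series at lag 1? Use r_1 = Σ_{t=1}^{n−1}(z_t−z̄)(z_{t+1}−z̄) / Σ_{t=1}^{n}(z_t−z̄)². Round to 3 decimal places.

Mean z̄ = (80 + 76 + 79 + 67 + 66 + 72 + 79 + 74 + 76 + 80)/10 = 74.9000
Numerator Σ_{t=1}^{9}(z_t−z̄)(z_{t+1}−z̄) = 62.8900
Denominator Σ(z_t−z̄)² = 238.9000
r_1 = 62.8900 / 238.9000 = 0.263

0.263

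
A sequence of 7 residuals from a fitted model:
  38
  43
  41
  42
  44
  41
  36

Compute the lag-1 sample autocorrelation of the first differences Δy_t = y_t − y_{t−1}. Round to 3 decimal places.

First differences Δy: 5, -2, 1, 2, -3, -5
Mean of differences = -0.3333
Numerator Σ(Δy_t−Δȳ)(Δy_{t+1}−Δȳ) = -1.7778
Denominator Σ(Δy_t−Δȳ)² = 67.3333
r_1(Δy) = -1.7778 / 67.3333 = -0.026

-0.026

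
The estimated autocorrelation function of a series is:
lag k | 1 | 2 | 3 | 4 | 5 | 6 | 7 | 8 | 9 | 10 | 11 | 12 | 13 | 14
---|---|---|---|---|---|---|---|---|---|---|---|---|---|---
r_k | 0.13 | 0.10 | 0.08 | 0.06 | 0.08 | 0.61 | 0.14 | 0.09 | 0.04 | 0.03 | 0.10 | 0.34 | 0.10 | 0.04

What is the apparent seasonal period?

The largest autocorrelation is r_6 = 0.61, with a weaker echo at lag 12 (0.34); the remaining lags stay at or below 0.14.
The dominant spike at lag 6 indicates a seasonal period of 6.

6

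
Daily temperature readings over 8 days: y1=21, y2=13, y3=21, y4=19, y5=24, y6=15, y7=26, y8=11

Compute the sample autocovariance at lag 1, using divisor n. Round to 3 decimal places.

-15.883

Mean ȳ = (21 + 13 + 21 + 19 + 24 + 15 + 26 + 11)/8 = 18.7500
Σ_{t=1}^{7}(y_t−ȳ)(y_{t+1}−ȳ) = -127.0625
γ_1 = -127.0625 / 8 = -15.883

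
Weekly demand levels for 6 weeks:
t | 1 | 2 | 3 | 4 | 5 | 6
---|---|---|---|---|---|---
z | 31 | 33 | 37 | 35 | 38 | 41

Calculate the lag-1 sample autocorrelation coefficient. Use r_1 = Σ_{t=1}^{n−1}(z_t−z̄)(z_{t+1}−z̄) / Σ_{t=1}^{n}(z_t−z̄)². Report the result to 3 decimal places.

Mean z̄ = (31 + 33 + 37 + 35 + 38 + 41)/6 = 35.8333
Σ(z_t−z̄)(z_{t+1}−z̄) = (13.6944) + (-3.3056) + (-0.9722) + (-1.8056) + (11.1944) = 18.8056
Denominator Σ(z_t−z̄)² = 64.8333
r_1 = 18.8056 / 64.8333 = 0.290

0.290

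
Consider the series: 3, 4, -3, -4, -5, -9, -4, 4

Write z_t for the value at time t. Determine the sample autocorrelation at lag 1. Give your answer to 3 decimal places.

0.350

Mean z̄ = (3 + 4 − 3 − 4 − 5 − 9 − 4 + 4)/8 = -1.7500
Deviations from mean: 4.7500, 5.7500, -1.2500, -2.2500, -3.2500, -7.2500, -2.2500, 5.7500
Numerator Σ_{t=1}^{7}(z_t−z̄)(z_{t+1}−z̄) = 57.1875
Denominator Σ(z_t−z̄)² = 163.5000
r_1 = 57.1875 / 163.5000 = 0.350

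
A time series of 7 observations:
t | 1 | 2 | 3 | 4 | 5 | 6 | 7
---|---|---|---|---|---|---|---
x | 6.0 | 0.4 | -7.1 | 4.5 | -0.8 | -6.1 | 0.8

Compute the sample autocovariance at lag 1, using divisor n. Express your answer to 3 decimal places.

-5.584

Mean x̄ = (6.0 + 0.4 − 7.1 + 4.5 − 0.8 − 6.1 + 0.8)/7 = -0.3286
Σ_{t=1}^{6}(x_t−x̄)(x_{t+1}−x̄) = -39.0880
γ_1 = -39.0880 / 7 = -5.584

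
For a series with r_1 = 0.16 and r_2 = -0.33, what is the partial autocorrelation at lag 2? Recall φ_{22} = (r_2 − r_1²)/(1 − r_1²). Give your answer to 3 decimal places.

φ_{22} = (r_2 − r_1²) / (1 − r_1²)
r_1² = (0.16)² = 0.0256
Numerator = -0.33 − 0.0256 = -0.3556; denominator = 1 − 0.0256 = 0.9744
φ_{22} = -0.3556 / 0.9744 = -0.365

-0.365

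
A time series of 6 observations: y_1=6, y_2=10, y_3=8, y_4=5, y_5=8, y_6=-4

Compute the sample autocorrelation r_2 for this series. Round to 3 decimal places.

0.081

Mean ȳ = (6 + 10 + 8 + 5 + 8 − 4)/6 = 5.5000
Numerator Σ_{t=1}^{4}(y_t−ȳ)(y_{t+2}−ȳ) = 10.0000
Denominator Σ(y_t−ȳ)² = 123.5000
r_2 = 10.0000 / 123.5000 = 0.081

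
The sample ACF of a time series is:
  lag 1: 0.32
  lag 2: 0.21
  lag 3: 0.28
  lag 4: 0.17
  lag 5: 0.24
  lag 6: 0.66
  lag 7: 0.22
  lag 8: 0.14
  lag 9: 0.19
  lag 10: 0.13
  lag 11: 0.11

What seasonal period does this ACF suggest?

6

The largest autocorrelation is r_6 = 0.66; the remaining lags stay at or below 0.32. The elevated value at lag 1 (0.32), dropping to 0.21 at lag 2, reflects decaying short-term dependence rather than seasonality.
The dominant spike at lag 6 indicates a seasonal period of 6.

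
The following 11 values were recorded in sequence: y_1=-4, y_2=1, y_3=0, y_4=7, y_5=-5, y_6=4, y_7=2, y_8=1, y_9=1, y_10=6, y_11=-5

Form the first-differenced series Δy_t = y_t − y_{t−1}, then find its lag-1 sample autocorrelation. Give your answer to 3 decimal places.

-0.609

First differences Δy: 5, -1, 7, -12, 9, -2, -1, 0, 5, -11
Mean of differences = -0.1000
Numerator Σ(Δy_t−Δȳ)(Δy_{t+1}−Δȳ) = -274.5100
Denominator Σ(Δy_t−Δȳ)² = 450.9000
r_1(Δy) = -274.5100 / 450.9000 = -0.609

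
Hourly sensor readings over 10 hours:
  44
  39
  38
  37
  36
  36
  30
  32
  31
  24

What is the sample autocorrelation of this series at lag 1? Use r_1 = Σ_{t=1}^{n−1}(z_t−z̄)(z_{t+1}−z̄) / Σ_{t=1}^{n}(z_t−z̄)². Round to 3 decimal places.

Mean z̄ = (44 + 39 + 38 + 37 + 36 + 36 + 30 + 32 + 31 + 24)/10 = 34.7000
Numerator Σ_{t=1}^{9}(z_t−z̄)(z_{t+1}−z̄) = 122.6100
Denominator Σ(z_t−z̄)² = 282.1000
r_1 = 122.6100 / 282.1000 = 0.435

0.435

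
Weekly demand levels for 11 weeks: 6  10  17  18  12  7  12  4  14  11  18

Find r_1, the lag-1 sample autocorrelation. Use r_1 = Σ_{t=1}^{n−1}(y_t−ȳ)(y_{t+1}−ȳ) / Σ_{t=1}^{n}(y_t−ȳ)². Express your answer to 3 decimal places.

Mean ȳ = (6 + 10 + 17 + 18 + 12 + 7 + 12 + 4 + 14 + 11 + 18)/11 = 11.7273
Numerator Σ_{t=1}^{10}(y_t−ȳ)(y_{t+1}−ȳ) = 7.1074
Denominator Σ(y_t−ȳ)² = 230.1818
r_1 = 7.1074 / 230.1818 = 0.031

0.031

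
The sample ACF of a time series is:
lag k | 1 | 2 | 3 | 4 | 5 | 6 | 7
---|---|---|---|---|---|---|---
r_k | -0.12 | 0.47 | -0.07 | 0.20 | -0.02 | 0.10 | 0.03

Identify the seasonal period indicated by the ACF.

The largest autocorrelation is r_2 = 0.47, with a weaker echo at lag 4 (0.20); the remaining lags stay at or below 0.10.
The dominant spike at lag 2 indicates a seasonal period of 2.

2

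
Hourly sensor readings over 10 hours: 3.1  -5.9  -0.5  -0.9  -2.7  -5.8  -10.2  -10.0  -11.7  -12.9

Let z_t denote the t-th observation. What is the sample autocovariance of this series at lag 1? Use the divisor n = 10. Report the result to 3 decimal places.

Mean z̄ = (3.1 − 5.9 − 0.5 − 0.9 − 2.7 − 5.8 − 10.2 − 10.0 − 11.7 − 12.9)/10 = -5.7500
Σ_{t=1}^{9}(z_t−z̄)(z_{t+1}−z̄) = 124.9525
γ_1 = 124.9525 / 10 = 12.495

12.495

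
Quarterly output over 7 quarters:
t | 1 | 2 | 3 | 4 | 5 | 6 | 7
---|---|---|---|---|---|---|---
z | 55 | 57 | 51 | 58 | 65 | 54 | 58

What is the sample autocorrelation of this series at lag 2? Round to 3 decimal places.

-0.267

Mean z̄ = (55 + 57 + 51 + 58 + 65 + 54 + 58)/7 = 56.8571
Deviations from mean: -1.8571, 0.1429, -5.8571, 1.1429, 8.1429, -2.8571, 1.1429
Σ(z_t−z̄)(z_{t+2}−z̄) = (10.8776) + (0.1633) + (-47.6939) + (-3.2653) + (9.3061) = -30.6122
Denominator Σ(z_t−z̄)² = 114.8571
r_2 = -30.6122 / 114.8571 = -0.267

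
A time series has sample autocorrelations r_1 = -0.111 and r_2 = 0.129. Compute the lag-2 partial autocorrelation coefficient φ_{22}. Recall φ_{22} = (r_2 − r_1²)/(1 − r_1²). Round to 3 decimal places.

0.118

φ_{22} = (r_2 − r_1²) / (1 − r_1²)
r_1² = (-0.111)² = 0.012321
Numerator = 0.129 − 0.0123 = 0.1167; denominator = 1 − 0.0123 = 0.9877
φ_{22} = 0.1167 / 0.9877 = 0.118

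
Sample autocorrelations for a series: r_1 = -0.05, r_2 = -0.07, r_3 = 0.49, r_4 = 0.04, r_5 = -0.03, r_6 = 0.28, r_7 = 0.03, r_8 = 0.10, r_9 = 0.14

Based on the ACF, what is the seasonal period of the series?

3

The largest autocorrelation is r_3 = 0.49, with a weaker echo at lag 6 (0.28); the remaining lags stay at or below 0.14.
The dominant spike at lag 3 indicates a seasonal period of 3.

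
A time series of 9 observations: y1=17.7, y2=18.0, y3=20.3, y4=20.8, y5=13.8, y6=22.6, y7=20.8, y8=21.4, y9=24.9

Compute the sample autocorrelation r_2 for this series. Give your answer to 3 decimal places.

0.007

Mean ȳ = (17.7 + 18.0 + 20.3 + 20.8 + 13.8 + 22.6 + 20.8 + 21.4 + 24.9)/9 = 20.0333
Numerator Σ_{t=1}^{7}(y_t−ȳ)(y_{t+2}−ȳ) = 0.5844
Denominator Σ(y_t−ȳ)² = 81.8200
r_2 = 0.5844 / 81.8200 = 0.007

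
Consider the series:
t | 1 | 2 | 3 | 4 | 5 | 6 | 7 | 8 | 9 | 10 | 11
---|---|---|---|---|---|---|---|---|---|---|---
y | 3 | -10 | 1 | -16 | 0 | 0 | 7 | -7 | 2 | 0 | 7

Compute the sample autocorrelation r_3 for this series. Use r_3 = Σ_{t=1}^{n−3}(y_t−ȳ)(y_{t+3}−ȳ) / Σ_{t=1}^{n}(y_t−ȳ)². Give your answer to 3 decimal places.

-0.463

Mean ȳ = (3 − 10 + 1 − 16 + 0 + 0 + 7 − 7 + 2 + 0 + 7)/11 = -1.1818
Numerator Σ_{t=1}^{8}(y_t−ȳ)(y_{t+3}−ȳ) = -232.0992
Denominator Σ(y_t−ȳ)² = 501.6364
r_3 = -232.0992 / 501.6364 = -0.463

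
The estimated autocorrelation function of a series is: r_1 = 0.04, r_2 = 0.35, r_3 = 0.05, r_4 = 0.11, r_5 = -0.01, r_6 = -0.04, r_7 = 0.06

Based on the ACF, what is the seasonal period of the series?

2

The largest autocorrelation is r_2 = 0.35; the remaining lags stay at or below 0.11.
The dominant spike at lag 2 indicates a seasonal period of 2.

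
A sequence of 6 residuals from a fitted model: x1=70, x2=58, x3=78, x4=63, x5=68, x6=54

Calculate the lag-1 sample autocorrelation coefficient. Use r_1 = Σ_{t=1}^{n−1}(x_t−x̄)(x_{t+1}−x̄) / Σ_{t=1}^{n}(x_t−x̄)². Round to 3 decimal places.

Mean x̄ = (70 + 58 + 78 + 63 + 68 + 54)/6 = 65.1667
Deviations from mean: 4.8333, -7.1667, 12.8333, -2.1667, 2.8333, -11.1667
Numerator Σ_{t=1}^{5}(x_t−x̄)(x_{t+1}−x̄) = -192.1944
Denominator Σ(x_t−x̄)² = 376.8333
r_1 = -192.1944 / 376.8333 = -0.510

-0.510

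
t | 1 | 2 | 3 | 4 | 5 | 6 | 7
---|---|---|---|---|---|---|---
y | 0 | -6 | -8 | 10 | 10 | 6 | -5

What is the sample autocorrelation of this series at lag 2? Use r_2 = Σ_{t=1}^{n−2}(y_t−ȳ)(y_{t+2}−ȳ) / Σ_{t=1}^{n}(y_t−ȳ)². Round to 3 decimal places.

-0.407

Mean ȳ = (0 − 6 − 8 + 10 + 10 + 6 − 5)/7 = 1.0000
Σ(y_t−ȳ)(y_{t+2}−ȳ) = (9.0000) + (-63.0000) + (-81.0000) + (45.0000) + (-54.0000) = -144.0000
Denominator Σ(y_t−ȳ)² = 354.0000
r_2 = -144.0000 / 354.0000 = -0.407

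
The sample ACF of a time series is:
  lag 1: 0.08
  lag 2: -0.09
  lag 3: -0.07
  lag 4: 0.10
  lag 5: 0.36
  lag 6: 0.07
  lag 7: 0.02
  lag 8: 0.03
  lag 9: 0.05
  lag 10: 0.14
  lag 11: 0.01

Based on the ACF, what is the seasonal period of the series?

The largest autocorrelation is r_5 = 0.36; the remaining lags stay at or below 0.14.
The dominant spike at lag 5 indicates a seasonal period of 5.

5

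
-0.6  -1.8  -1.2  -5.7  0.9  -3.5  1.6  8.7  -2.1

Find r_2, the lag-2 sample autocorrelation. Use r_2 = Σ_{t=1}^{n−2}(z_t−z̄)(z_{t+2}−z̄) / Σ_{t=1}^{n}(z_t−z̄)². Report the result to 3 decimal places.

-0.046

Mean z̄ = (-0.6 − 1.8 − 1.2 − 5.7 + 0.9 − 3.5 + 1.6 + 8.7 − 2.1)/9 = -0.4111
Σ(z_t−z̄)(z_{t+2}−z̄) = (0.1490) + (7.3457) + (-1.0343) + (16.3368) + (2.6368) + (-28.1432) + (-3.3965) = -6.1058
Denominator Σ(z_t−z̄)² = 131.7289
r_2 = -6.1058 / 131.7289 = -0.046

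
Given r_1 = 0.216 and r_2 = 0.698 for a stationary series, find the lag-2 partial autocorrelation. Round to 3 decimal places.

φ_{22} = (r_2 − r_1²) / (1 − r_1²)
r_1² = (0.216)² = 0.046656
Numerator = 0.698 − 0.0467 = 0.6513; denominator = 1 − 0.0467 = 0.9533
φ_{22} = 0.6513 / 0.9533 = 0.683

0.683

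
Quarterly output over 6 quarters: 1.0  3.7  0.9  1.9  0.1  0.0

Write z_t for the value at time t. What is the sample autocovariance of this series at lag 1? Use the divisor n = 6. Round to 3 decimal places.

Mean z̄ = (1.0 + 3.7 + 0.9 + 1.9 + 0.1 + 0.0)/6 = 1.2667
Deviations: -0.2667, 2.4333, -0.3667, 0.6333, -1.1667, -1.2667
Σ_{t=1}^{5}(z_t−z̄)(z_{t+1}−z̄) = -1.0344
γ_1 = -1.0344 / 6 = -0.172

-0.172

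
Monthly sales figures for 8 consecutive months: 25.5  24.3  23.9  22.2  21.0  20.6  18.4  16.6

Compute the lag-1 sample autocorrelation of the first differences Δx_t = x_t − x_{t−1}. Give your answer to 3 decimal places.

-0.209

First differences Δx: -1.2, -0.4, -1.7, -1.2, -0.4, -2.2, -1.8
Mean of differences = -1.2714
Numerator Σ(Δx_t−Δx̄)(Δx_{t+1}−Δx̄) = -0.5980
Denominator Σ(Δx_t−Δx̄)² = 2.8543
r_1(Δx) = -0.5980 / 2.8543 = -0.209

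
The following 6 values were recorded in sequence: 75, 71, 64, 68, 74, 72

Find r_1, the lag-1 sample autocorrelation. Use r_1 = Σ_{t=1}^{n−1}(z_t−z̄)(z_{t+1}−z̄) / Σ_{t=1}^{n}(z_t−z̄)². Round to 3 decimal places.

Mean z̄ = (75 + 71 + 64 + 68 + 74 + 72)/6 = 70.6667
Σ(z_t−z̄)(z_{t+1}−z̄) = (1.4444) + (-2.2222) + (17.7778) + (-8.8889) + (4.4444) = 12.5556
Denominator Σ(z_t−z̄)² = 83.3333
r_1 = 12.5556 / 83.3333 = 0.151

0.151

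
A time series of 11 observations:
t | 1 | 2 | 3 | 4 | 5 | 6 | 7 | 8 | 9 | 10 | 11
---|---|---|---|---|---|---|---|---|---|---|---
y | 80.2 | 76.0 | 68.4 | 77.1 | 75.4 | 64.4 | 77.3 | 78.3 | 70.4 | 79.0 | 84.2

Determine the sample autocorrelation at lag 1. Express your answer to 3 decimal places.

-0.087

Mean ȳ = (80.2 + 76.0 + 68.4 + 77.1 + 75.4 + 64.4 + 77.3 + 78.3 + 70.4 + 79.0 + 84.2)/11 = 75.5182
Numerator Σ_{t=1}^{10}(y_t−ȳ)(y_{t+1}−ȳ) = -27.9903
Denominator Σ(y_t−ȳ)² = 323.5564
r_1 = -27.9903 / 323.5564 = -0.087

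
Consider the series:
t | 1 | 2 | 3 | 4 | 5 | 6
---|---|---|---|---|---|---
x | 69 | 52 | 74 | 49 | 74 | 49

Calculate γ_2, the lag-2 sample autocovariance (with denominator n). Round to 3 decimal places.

Mean x̄ = (69 + 52 + 74 + 49 + 74 + 49)/6 = 61.1667
Deviations: 7.8333, -9.1667, 12.8333, -12.1667, 12.8333, -12.1667
Σ_{t=1}^{4}(x_t−x̄)(x_{t+2}−x̄) = 524.7778
γ_2 = 524.7778 / 6 = 87.463

87.463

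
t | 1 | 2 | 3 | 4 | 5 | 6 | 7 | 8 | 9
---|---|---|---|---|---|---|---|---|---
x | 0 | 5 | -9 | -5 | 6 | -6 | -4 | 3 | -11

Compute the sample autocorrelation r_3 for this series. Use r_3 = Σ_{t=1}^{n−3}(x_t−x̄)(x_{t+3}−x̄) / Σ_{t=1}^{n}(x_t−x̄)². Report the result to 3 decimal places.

Mean x̄ = (0 + 5 − 9 − 5 + 6 − 6 − 4 + 3 − 11)/9 = -2.3333
Numerator Σ_{t=1}^{6}(x_t−x̄)(x_{t+3}−x̄) = 160.0000
Denominator Σ(x_t−x̄)² = 300.0000
r_3 = 160.0000 / 300.0000 = 0.533

0.533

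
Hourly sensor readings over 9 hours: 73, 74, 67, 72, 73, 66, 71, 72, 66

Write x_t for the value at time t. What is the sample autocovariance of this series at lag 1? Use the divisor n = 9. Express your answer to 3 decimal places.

Mean x̄ = (73 + 74 + 67 + 72 + 73 + 66 + 71 + 72 + 66)/9 = 70.4444
Σ_{t=1}^{8}(x_t−x̄)(x_{t+1}−x̄) = -24.4198
γ_1 = -24.4198 / 9 = -2.713

-2.713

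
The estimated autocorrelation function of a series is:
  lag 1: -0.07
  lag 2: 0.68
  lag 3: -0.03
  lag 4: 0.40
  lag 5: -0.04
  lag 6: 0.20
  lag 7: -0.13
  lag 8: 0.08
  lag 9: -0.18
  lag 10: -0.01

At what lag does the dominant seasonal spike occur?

2

The largest autocorrelation is r_2 = 0.68, with weaker echoes at lags 4 (0.40) and 6 (0.20); the remaining lags stay at or below 0.08.
The dominant spike at lag 2 indicates a seasonal period of 2.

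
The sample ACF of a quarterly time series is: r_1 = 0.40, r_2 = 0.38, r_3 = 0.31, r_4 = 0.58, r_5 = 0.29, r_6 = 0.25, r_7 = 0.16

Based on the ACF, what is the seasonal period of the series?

4

The largest autocorrelation is r_4 = 0.58; the remaining lags stay at or below 0.40. The elevated value at lag 1 (0.40), dropping to 0.38 at lag 2, reflects decaying short-term dependence rather than seasonality.
The dominant spike at lag 4 indicates a seasonal period of 4.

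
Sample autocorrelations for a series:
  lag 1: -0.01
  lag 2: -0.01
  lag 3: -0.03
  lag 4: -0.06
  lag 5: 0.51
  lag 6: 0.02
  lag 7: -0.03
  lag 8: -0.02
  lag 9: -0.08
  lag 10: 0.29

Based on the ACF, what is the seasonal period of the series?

The largest autocorrelation is r_5 = 0.51, with a weaker echo at lag 10 (0.29); the remaining lags stay at or below 0.02.
The dominant spike at lag 5 indicates a seasonal period of 5.

5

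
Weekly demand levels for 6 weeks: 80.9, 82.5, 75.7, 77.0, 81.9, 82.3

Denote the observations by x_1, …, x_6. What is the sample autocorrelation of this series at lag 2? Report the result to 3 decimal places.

Mean x̄ = (80.9 + 82.5 + 75.7 + 77.0 + 81.9 + 82.3)/6 = 80.0500
Deviations from mean: 0.8500, 2.4500, -4.3500, -3.0500, 1.8500, 2.2500
Numerator Σ_{t=1}^{4}(x_t−x̄)(x_{t+2}−x̄) = -26.0800
Denominator Σ(x_t−x̄)² = 43.4350
r_2 = -26.0800 / 43.4350 = -0.600

-0.600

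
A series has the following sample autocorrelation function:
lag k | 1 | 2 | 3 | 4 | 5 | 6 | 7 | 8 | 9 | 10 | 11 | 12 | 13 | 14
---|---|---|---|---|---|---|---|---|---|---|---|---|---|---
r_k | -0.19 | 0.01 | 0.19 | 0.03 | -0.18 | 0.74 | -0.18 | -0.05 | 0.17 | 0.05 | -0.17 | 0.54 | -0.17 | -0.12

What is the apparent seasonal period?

6

The largest autocorrelation is r_6 = 0.74, with a weaker echo at lag 12 (0.54); the remaining lags stay at or below 0.19.
The dominant spike at lag 6 indicates a seasonal period of 6.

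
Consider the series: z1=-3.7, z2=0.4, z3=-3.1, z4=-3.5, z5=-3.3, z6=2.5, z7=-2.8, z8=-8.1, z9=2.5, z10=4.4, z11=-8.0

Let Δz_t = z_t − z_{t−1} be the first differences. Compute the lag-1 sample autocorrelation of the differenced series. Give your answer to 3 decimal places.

-0.188

First differences Δz: 4.1, -3.5, -0.4, 0.2, 5.8, -5.3, -5.3, 10.6, 1.9, -12.4
Mean of differences = -0.4300
Numerator Σ(Δz_t−Δz̄)(Δz_{t+1}−Δz̄) = -72.5849
Denominator Σ(Δz_t−Δz̄)² = 386.9610
r_1(Δz) = -72.5849 / 386.9610 = -0.188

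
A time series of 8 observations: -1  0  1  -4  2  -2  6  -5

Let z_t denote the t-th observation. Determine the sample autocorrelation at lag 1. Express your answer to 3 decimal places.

Mean z̄ = (-1 + 0 + 1 − 4 + 2 − 2 + 6 − 5)/8 = -0.3750
Deviations from mean: -0.6250, 0.3750, 1.3750, -3.6250, 2.3750, -1.6250, 6.3750, -4.6250
Numerator Σ_{t=1}^{7}(z_t−z̄)(z_{t+1}−z̄) = -57.0156
Denominator Σ(z_t−z̄)² = 85.8750
r_1 = -57.0156 / 85.8750 = -0.664

-0.664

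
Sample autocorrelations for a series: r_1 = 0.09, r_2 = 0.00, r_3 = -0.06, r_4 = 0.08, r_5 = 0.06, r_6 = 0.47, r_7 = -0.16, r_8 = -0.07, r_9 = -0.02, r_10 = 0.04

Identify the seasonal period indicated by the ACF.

The largest autocorrelation is r_6 = 0.47; the remaining lags stay at or below 0.09.
The dominant spike at lag 6 indicates a seasonal period of 6.

6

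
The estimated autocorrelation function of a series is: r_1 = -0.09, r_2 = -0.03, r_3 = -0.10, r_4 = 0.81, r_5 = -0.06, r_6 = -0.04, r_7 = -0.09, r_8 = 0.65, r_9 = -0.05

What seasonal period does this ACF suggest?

4

The largest autocorrelation is r_4 = 0.81, with a weaker echo at lag 8 (0.65); the remaining lags stay at or below -0.03.
The dominant spike at lag 4 indicates a seasonal period of 4.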